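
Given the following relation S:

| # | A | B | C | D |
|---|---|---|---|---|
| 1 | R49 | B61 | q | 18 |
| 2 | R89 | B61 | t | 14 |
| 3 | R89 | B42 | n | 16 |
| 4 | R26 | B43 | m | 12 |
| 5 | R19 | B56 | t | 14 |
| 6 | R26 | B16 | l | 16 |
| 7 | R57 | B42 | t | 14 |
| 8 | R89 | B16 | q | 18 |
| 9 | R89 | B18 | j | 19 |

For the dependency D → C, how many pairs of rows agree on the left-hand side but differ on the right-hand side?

1

D=18: all 2 rows agree on C — 0 pairs.
D=14: all 3 rows agree on C — 0 pairs.
D=16: violating pairs (3,6) — 1 pair.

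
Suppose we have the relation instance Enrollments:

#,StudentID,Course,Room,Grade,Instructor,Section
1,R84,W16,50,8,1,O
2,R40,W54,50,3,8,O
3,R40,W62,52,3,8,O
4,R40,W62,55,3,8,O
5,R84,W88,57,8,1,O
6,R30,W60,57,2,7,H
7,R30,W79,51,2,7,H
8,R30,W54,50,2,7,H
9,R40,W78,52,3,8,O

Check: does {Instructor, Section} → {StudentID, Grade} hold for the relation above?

(Instructor=1, Section=O): rows 1, 5 → {StudentID,Grade} = (R84, 8), (R84, 8) ✓
(Instructor=8, Section=O): rows 2, 3, 4, 9 → {StudentID,Grade} = (R40, 3), (R40, 3), (R40, 3), (R40, 3) ✓
(Instructor=7, Section=H): rows 6, 7, 8 → {StudentID,Grade} = (R30, 2), (R30, 2), (R30, 2) ✓
Every {Instructor, Section} value is associated with a single {StudentID, Grade} value, so {Instructor, Section} → {StudentID, Grade} holds.

Yes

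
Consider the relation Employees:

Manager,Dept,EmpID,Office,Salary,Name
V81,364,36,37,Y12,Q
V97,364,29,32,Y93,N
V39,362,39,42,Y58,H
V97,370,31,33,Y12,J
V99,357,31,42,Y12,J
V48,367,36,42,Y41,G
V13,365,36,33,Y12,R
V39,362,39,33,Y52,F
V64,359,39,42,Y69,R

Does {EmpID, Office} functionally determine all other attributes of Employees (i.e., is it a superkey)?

Two distinct rows share (EmpID=39, Office=42), so {EmpID, Office} does not determine every attribute — not a superkey.

No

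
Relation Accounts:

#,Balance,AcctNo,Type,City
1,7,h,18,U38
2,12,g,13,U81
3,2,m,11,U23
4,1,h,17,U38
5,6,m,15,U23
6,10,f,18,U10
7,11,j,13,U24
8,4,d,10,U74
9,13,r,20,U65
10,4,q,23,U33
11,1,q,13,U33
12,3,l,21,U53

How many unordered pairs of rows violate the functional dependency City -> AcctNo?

0

City=U38: all 2 rows agree on AcctNo — 0 pairs.
City=U23: all 2 rows agree on AcctNo — 0 pairs.
City=U33: all 2 rows agree on AcctNo — 0 pairs.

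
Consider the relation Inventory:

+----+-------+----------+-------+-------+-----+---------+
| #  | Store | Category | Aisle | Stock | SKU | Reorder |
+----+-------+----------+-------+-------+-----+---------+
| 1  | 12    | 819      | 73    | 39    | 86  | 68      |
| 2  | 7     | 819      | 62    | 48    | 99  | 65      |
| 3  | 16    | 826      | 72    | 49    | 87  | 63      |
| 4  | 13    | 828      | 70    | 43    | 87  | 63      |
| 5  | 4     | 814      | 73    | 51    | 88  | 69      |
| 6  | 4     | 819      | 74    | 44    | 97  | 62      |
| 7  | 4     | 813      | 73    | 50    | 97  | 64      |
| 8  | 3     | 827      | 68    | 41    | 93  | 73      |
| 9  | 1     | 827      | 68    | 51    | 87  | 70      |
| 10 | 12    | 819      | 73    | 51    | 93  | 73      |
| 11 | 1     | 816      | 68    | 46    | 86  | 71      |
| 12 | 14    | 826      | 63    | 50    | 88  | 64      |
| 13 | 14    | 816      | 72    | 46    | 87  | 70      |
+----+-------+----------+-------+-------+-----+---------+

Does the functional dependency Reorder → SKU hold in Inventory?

Reorder=68: row 1 → SKU = 86 ✓
Reorder=65: row 2 → SKU = 99 ✓
Reorder=63: rows 3, 4 → SKU = 87, 87 ✓
Reorder=69: row 5 → SKU = 88 ✓
Reorder=62: row 6 → SKU = 97 ✓
Reorder=64: rows 7, 12 → SKU takes values {97, 88} — violation
Reorder=73: rows 8, 10 → SKU = 93, 93 ✓
Reorder=70: rows 9, 13 → SKU = 87, 87 ✓
Reorder=71: row 11 → SKU = 86 ✓
Two rows agree on Reorder but differ on SKU, so Reorder → SKU does not hold.

No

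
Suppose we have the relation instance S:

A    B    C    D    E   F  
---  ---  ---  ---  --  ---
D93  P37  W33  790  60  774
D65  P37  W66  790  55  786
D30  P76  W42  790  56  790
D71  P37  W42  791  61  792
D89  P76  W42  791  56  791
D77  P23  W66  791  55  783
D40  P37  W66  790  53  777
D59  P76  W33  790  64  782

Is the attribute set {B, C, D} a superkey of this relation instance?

Two distinct rows share (B=P37, C=W66, D=790), so {B, C, D} does not determine every attribute — not a superkey.

No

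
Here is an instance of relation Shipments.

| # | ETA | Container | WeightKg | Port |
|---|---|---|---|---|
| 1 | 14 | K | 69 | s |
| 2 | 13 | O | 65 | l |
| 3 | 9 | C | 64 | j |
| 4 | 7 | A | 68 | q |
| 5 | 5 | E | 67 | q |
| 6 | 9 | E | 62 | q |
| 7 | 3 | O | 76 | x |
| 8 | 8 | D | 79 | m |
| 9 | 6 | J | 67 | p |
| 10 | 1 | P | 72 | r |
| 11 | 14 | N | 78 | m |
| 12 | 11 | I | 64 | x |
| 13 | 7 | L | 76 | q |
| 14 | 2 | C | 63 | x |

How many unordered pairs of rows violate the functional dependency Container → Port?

2

Container=O: violating pairs (2,7) — 1 pair.
Container=C: violating pairs (3,14) — 1 pair.
Container=E: all 2 rows agree on Port — 0 pairs.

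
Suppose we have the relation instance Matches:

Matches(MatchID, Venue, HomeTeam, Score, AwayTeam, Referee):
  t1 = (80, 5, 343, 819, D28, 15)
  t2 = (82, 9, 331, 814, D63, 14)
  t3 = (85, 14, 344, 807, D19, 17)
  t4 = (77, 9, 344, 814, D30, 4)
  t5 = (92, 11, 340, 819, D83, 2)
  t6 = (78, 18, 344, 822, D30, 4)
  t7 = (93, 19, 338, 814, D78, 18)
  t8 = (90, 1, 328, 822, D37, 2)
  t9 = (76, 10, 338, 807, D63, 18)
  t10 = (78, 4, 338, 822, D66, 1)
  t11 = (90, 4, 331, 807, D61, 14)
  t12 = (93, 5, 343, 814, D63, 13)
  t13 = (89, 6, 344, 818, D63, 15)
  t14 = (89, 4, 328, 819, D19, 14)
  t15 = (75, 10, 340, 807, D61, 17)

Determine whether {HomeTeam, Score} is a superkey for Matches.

Yes

All 15 rows have distinct {HomeTeam, Score} values, so {HomeTeam, Score} → (all attributes) holds and {HomeTeam, Score} is a superkey.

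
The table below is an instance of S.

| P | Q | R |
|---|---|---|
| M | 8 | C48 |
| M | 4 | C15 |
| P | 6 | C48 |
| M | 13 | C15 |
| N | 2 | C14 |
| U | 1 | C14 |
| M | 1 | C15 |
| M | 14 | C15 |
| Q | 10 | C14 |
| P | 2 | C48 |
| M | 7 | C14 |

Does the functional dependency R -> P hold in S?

R=C48: 3 rows → P takes values {M, P} — violation
R=C15: 4 rows → P = M, M, M, M ✓
R=C14: 4 rows → P takes values {N, U, Q, M} — violation
Two rows agree on R but differ on P, so R -> P does not hold.

No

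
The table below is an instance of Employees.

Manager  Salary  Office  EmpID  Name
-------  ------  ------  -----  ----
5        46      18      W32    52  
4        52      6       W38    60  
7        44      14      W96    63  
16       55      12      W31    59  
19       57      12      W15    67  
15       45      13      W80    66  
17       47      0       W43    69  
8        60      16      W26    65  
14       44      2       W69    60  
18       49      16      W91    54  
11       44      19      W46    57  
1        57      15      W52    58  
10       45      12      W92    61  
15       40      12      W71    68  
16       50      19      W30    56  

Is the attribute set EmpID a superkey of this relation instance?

Yes

All 15 rows have distinct EmpID values, so EmpID → (all attributes) holds and EmpID is a superkey.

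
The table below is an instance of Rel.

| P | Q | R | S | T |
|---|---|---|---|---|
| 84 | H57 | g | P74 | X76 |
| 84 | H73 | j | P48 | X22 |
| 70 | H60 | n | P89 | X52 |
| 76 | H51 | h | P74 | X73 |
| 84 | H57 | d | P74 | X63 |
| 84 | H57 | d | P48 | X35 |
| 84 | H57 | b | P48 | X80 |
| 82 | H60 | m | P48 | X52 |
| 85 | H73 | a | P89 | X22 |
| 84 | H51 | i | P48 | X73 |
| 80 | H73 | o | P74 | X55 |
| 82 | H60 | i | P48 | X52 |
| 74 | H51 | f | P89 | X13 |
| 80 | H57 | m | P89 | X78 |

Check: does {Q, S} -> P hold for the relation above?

(Q=H57, S=P74): 2 rows → P = 84, 84 ✓
(Q=H73, S=P48): 1 row → P = 84 ✓
(Q=H60, S=P89): 1 row → P = 70 ✓
(Q=H51, S=P74): 1 row → P = 76 ✓
(Q=H57, S=P48): 2 rows → P = 84, 84 ✓
(Q=H60, S=P48): 2 rows → P = 82, 82 ✓
(Q=H73, S=P89): 1 row → P = 85 ✓
(Q=H51, S=P48): 1 row → P = 84 ✓
(Q=H73, S=P74): 1 row → P = 80 ✓
(Q=H51, S=P89): 1 row → P = 74 ✓
(Q=H57, S=P89): 1 row → P = 80 ✓
Every {Q, S} value is associated with a single P value, so {Q, S} -> P holds.

Yes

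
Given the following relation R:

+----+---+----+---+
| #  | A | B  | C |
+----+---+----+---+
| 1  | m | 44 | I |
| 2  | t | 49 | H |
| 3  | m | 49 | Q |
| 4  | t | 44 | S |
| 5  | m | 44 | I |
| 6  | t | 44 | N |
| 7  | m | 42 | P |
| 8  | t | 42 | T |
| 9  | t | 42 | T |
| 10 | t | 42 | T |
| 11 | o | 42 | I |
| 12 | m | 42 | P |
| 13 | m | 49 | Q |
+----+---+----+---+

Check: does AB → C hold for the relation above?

No

(A=m, B=44): rows 1, 5 → C = I, I ✓
(A=t, B=49): row 2 → C = H ✓
(A=m, B=49): rows 3, 13 → C = Q, Q ✓
(A=t, B=44): rows 4, 6 → C takes values {S, N} — violation
(A=m, B=42): rows 7, 12 → C = P, P ✓
(A=t, B=42): rows 8, 9, 10 → C = T, T, T ✓
(A=o, B=42): row 11 → C = I ✓
Two rows agree on AB but differ on C, so AB → C does not hold.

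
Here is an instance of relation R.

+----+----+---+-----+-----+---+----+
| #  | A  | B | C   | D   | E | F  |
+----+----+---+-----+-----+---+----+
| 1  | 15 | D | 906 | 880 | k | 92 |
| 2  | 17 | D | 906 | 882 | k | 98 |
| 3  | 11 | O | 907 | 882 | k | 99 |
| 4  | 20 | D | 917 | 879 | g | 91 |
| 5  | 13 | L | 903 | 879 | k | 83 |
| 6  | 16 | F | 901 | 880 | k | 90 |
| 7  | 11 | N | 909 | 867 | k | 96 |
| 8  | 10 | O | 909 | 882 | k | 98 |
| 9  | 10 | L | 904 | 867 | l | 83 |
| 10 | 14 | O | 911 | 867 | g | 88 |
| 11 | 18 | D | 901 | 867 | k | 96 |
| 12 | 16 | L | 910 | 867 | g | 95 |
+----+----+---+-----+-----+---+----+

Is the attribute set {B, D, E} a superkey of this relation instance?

No

Rows 3 and 8 have the same {B, D, E} value (B=O, D=882, E=k) but are distinct tuples, so {B, D, E} does not determine every attribute — not a superkey.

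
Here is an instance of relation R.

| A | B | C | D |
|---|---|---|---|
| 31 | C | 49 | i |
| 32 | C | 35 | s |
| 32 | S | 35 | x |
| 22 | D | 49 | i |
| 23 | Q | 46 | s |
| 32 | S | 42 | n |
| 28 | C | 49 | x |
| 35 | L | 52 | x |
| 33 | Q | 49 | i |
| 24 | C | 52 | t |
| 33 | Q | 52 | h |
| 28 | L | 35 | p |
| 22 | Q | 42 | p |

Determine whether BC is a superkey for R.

No

Two distinct rows share (B=C, C=49), so BC does not determine every attribute — not a superkey.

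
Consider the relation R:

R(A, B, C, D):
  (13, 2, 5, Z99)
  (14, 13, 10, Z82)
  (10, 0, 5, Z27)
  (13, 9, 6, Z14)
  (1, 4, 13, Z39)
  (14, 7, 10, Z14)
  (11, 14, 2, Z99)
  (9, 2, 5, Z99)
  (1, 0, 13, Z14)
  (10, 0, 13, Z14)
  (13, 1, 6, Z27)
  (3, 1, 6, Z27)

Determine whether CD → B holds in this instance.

Yes

(C=5, D=Z99): 2 rows → B = 2, 2 ✓
(C=10, D=Z82): 1 row → B = 13 ✓
(C=5, D=Z27): 1 row → B = 0 ✓
(C=6, D=Z14): 1 row → B = 9 ✓
(C=13, D=Z39): 1 row → B = 4 ✓
(C=10, D=Z14): 1 row → B = 7 ✓
(C=2, D=Z99): 1 row → B = 14 ✓
(C=13, D=Z14): 2 rows → B = 0, 0 ✓
(C=6, D=Z27): 2 rows → B = 1, 1 ✓
Every CD value is associated with a single B value, so CD → B holds.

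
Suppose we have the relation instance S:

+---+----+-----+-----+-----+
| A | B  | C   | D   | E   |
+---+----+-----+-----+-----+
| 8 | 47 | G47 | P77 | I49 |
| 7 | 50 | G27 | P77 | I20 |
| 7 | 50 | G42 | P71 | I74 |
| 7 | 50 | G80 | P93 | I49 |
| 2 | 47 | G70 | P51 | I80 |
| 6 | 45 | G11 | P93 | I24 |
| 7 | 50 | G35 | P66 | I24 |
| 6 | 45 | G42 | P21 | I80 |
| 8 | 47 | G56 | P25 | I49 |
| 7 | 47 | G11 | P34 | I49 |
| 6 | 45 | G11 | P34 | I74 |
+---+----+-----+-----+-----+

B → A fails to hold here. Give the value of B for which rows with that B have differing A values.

B=47: 4 rows → A takes values {8, 2, 7} — violation
B=50: 4 rows → A = 7, 7, 7, 7 ✓
B=45: 3 rows → A = 6, 6, 6 ✓
The only B value with inconsistent A is B=47.

47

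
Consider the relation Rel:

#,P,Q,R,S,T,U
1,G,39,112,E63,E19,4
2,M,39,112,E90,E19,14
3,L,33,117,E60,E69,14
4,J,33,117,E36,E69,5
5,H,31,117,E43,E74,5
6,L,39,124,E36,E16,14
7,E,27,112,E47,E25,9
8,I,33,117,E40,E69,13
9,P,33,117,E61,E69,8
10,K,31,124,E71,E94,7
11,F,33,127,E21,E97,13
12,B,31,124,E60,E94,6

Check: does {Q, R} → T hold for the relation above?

(Q=39, R=112): rows 1, 2 → T = E19, E19 ✓
(Q=33, R=117): rows 3, 4, 8, 9 → T = E69, E69, E69, E69 ✓
(Q=31, R=117): row 5 → T = E74 ✓
(Q=39, R=124): row 6 → T = E16 ✓
(Q=27, R=112): row 7 → T = E25 ✓
(Q=31, R=124): rows 10, 12 → T = E94, E94 ✓
(Q=33, R=127): row 11 → T = E97 ✓
Every {Q, R} value is associated with a single T value, so {Q, R} → T holds.

Yes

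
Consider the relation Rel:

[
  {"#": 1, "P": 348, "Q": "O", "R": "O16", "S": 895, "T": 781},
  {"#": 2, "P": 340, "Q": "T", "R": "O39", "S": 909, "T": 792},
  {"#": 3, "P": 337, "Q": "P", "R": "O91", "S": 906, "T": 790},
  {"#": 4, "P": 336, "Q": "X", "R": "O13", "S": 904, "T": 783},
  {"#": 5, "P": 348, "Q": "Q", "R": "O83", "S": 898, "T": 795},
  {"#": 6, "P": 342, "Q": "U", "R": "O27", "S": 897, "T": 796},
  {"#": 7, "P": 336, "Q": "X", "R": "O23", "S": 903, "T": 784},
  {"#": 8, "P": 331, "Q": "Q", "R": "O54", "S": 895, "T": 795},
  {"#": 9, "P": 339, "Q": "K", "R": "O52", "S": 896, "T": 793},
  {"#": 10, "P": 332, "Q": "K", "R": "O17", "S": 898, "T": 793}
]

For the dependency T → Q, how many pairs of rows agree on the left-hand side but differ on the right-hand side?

T=795: all 2 rows agree on Q — 0 pairs.
T=793: all 2 rows agree on Q — 0 pairs.

0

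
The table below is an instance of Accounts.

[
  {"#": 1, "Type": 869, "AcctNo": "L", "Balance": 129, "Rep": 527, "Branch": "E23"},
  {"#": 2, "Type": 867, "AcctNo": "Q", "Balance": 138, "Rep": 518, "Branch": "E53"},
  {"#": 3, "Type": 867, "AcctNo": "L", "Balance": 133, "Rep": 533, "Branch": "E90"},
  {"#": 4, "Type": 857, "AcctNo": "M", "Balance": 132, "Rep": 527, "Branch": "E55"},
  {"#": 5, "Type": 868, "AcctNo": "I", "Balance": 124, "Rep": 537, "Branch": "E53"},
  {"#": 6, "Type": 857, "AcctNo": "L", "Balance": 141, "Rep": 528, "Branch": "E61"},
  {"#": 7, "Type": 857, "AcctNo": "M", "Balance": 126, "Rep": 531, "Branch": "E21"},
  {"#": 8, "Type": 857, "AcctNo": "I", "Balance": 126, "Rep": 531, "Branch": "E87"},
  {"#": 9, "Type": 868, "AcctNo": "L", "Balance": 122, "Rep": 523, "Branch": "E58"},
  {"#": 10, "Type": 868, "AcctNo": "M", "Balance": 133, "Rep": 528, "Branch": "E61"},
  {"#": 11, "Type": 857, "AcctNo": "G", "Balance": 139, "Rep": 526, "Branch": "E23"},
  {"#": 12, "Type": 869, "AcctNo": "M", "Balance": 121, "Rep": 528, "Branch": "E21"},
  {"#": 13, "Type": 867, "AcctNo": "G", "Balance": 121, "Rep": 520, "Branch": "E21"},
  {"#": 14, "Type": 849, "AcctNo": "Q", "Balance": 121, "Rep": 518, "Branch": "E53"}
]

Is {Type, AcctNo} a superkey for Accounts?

Rows 4 and 7 have the same {Type, AcctNo} value (Type=857, AcctNo=M) but are distinct tuples, so {Type, AcctNo} does not determine every attribute — not a superkey.

No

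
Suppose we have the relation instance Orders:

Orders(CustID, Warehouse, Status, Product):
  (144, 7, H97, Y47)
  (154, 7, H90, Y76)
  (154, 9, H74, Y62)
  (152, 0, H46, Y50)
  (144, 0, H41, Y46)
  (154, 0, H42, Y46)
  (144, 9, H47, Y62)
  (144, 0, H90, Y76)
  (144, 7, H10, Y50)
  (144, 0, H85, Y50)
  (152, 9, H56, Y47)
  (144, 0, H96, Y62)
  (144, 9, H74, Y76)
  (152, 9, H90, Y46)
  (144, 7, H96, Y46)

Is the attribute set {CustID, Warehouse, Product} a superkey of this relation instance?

All 15 rows have distinct {CustID, Warehouse, Product} values, so {CustID, Warehouse, Product} → (all attributes) holds and {CustID, Warehouse, Product} is a superkey.

Yes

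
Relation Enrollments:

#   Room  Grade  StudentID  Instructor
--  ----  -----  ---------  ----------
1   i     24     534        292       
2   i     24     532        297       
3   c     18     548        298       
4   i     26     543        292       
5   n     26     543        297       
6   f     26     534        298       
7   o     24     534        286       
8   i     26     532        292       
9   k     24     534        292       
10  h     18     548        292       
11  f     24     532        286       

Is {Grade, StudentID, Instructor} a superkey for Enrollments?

Rows 1 and 9 have the same {Grade, StudentID, Instructor} value (Grade=24, StudentID=534, Instructor=292) but are distinct tuples, so {Grade, StudentID, Instructor} does not determine every attribute — not a superkey.

No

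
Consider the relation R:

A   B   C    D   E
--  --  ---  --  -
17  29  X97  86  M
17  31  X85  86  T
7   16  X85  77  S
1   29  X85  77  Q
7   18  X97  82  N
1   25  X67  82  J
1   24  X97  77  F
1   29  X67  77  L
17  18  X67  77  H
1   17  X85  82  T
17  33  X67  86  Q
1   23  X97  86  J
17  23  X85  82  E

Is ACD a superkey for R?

Yes

All 13 rows have distinct ACD values, so ACD → (all attributes) holds and ACD is a superkey.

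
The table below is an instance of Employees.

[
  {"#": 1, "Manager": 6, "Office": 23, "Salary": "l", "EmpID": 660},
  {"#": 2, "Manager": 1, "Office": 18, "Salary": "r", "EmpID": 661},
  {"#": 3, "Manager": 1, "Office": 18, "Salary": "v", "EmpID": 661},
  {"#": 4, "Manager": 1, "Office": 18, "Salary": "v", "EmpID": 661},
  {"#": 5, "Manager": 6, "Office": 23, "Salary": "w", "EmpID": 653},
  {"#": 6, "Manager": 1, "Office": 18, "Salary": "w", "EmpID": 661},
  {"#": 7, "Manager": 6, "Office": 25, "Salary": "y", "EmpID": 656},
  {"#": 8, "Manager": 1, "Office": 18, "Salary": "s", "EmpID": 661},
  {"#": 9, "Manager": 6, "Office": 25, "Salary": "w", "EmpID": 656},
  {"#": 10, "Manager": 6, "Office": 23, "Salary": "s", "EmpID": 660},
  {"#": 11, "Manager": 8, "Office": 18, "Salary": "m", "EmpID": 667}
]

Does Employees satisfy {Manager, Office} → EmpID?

(Manager=6, Office=23): rows 1, 5, 10 → EmpID takes values {660, 653} — violation
(Manager=1, Office=18): rows 2, 3, 4, 6, 8 → EmpID = 661, 661, 661, 661, 661 ✓
(Manager=6, Office=25): rows 7, 9 → EmpID = 656, 656 ✓
(Manager=8, Office=18): row 11 → EmpID = 667 ✓
Two rows agree on {Manager, Office} but differ on EmpID, so {Manager, Office} → EmpID does not hold.

No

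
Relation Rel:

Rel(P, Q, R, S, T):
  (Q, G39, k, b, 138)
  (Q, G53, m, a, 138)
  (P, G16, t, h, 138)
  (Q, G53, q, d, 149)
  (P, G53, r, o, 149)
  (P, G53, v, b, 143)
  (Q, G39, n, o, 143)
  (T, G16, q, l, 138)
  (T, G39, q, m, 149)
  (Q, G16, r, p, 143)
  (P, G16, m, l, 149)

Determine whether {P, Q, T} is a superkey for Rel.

Yes

All 11 rows have distinct {P, Q, T} values, so {P, Q, T} → (all attributes) holds and {P, Q, T} is a superkey.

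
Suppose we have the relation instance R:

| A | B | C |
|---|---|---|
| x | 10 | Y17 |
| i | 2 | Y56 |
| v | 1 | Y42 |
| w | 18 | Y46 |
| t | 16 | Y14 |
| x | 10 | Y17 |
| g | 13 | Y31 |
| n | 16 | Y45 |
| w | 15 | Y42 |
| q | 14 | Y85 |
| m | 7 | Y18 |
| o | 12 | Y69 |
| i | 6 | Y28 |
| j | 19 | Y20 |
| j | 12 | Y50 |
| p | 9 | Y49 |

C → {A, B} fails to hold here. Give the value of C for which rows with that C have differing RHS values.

C=Y17: 2 rows → {A,B} = (x, 10), (x, 10) ✓
C=Y56: 1 row → {A,B} = (i, 2) ✓
C=Y42: 2 rows → {A,B} takes values {(v, 1), (w, 15)} — violation
C=Y46: 1 row → {A,B} = (w, 18) ✓
C=Y14: 1 row → {A,B} = (t, 16) ✓
C=Y31: 1 row → {A,B} = (g, 13) ✓
C=Y45: 1 row → {A,B} = (n, 16) ✓
C=Y85: 1 row → {A,B} = (q, 14) ✓
C=Y18: 1 row → {A,B} = (m, 7) ✓
C=Y69: 1 row → {A,B} = (o, 12) ✓
C=Y28: 1 row → {A,B} = (i, 6) ✓
C=Y20: 1 row → {A,B} = (j, 19) ✓
C=Y50: 1 row → {A,B} = (j, 12) ✓
C=Y49: 1 row → {A,B} = (p, 9) ✓
The only C value with inconsistent RHS is C=Y42.

Y42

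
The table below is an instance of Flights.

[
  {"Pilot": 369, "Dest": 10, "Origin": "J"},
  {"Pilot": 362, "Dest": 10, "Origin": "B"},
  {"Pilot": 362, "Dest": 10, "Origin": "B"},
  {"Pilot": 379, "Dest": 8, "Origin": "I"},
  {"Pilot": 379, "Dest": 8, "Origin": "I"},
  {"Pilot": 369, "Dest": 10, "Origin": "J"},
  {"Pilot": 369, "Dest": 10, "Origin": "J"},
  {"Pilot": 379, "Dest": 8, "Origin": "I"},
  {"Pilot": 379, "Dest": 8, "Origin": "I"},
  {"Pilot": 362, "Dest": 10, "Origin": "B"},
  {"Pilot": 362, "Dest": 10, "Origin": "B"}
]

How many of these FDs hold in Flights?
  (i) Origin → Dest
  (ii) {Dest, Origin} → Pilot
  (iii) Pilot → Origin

3

(i) Origin → Dest: every LHS value maps to a single RHS value — holds.
(ii) {Dest, Origin} → Pilot: every LHS value maps to a single RHS value — holds.
(iii) Pilot → Origin: every LHS value maps to a single RHS value — holds.
3 of the 3 dependencies hold.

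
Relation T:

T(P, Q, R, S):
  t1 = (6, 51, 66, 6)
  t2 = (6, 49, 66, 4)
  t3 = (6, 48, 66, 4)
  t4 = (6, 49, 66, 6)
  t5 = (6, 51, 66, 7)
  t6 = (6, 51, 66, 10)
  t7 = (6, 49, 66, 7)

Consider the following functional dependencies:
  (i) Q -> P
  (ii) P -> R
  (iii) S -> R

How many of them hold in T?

(i) Q -> P: every LHS value maps to a single RHS value — holds.
(ii) P -> R: every LHS value maps to a single RHS value — holds.
(iii) S -> R: every LHS value maps to a single RHS value — holds.
3 of the 3 dependencies hold.

3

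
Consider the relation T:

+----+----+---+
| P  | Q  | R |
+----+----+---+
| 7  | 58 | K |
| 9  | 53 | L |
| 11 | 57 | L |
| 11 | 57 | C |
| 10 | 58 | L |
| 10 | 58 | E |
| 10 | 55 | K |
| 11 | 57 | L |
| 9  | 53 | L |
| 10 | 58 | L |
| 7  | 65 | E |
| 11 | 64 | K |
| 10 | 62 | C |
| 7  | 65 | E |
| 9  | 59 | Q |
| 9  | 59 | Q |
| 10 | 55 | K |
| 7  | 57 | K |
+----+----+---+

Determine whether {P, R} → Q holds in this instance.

(P=7, R=K): 2 rows → Q takes values {58, 57} — violation
(P=9, R=L): 2 rows → Q = 53, 53 ✓
(P=11, R=L): 2 rows → Q = 57, 57 ✓
(P=11, R=C): 1 row → Q = 57 ✓
(P=10, R=L): 2 rows → Q = 58, 58 ✓
(P=10, R=E): 1 row → Q = 58 ✓
(P=10, R=K): 2 rows → Q = 55, 55 ✓
(P=7, R=E): 2 rows → Q = 65, 65 ✓
(P=11, R=K): 1 row → Q = 64 ✓
(P=10, R=C): 1 row → Q = 62 ✓
(P=9, R=Q): 2 rows → Q = 59, 59 ✓
Two rows agree on {P, R} but differ on Q, so {P, R} → Q does not hold.

No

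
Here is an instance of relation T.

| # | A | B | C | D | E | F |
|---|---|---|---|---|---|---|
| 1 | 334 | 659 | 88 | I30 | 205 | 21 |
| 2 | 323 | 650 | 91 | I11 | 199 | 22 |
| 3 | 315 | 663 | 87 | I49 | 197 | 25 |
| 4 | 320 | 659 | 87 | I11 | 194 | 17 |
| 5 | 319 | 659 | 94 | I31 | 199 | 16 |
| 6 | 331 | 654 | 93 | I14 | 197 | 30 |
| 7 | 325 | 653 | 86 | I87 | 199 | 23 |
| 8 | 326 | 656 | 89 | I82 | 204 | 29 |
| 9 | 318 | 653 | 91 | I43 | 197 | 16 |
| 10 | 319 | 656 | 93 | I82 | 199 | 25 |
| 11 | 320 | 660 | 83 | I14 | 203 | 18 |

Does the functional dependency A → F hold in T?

A=334: row 1 → F = 21 ✓
A=323: row 2 → F = 22 ✓
A=315: row 3 → F = 25 ✓
A=320: rows 4, 11 → F takes values {17, 18} — violation
A=319: rows 5, 10 → F takes values {16, 25} — violation
A=331: row 6 → F = 30 ✓
A=325: row 7 → F = 23 ✓
A=326: row 8 → F = 29 ✓
A=318: row 9 → F = 16 ✓
Two rows agree on A but differ on F, so A → F does not hold.

No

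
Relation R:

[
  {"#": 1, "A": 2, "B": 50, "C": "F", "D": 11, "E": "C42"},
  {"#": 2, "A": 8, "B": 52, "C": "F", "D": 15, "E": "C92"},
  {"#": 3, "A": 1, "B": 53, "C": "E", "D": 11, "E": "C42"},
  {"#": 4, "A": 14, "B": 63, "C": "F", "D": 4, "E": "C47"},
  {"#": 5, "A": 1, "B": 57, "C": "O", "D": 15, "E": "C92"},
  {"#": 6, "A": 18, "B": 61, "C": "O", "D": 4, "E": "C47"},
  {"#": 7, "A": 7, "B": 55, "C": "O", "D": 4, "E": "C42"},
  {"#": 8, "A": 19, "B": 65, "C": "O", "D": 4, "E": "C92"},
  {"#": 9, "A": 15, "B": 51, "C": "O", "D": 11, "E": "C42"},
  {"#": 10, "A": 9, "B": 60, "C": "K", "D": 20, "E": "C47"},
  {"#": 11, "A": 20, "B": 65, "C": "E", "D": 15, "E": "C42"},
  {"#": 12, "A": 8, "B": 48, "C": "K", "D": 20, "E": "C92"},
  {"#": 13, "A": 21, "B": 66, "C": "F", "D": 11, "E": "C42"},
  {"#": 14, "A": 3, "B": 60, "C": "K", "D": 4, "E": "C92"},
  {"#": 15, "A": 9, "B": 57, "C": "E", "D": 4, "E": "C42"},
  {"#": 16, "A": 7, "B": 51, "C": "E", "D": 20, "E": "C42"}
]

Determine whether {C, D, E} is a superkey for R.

Rows 1 and 13 have the same {C, D, E} value (C=F, D=11, E=C42) but are distinct tuples, so {C, D, E} does not determine every attribute — not a superkey.

No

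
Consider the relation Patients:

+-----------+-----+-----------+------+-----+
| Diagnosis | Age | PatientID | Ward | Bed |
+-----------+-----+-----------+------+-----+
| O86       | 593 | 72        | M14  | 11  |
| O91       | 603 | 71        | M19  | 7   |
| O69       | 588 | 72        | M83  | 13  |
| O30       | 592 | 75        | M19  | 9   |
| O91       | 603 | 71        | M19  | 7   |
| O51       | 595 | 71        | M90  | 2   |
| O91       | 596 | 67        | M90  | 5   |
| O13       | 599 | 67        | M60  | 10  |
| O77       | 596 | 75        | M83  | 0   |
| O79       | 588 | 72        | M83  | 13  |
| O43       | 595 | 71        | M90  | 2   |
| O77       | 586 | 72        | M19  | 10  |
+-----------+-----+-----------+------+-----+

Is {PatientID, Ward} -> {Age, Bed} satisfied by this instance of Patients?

Yes

(PatientID=72, Ward=M14): 1 row → {Age,Bed} = (593, 11) ✓
(PatientID=71, Ward=M19): 2 rows → {Age,Bed} = (603, 7), (603, 7) ✓
(PatientID=72, Ward=M83): 2 rows → {Age,Bed} = (588, 13), (588, 13) ✓
(PatientID=75, Ward=M19): 1 row → {Age,Bed} = (592, 9) ✓
(PatientID=71, Ward=M90): 2 rows → {Age,Bed} = (595, 2), (595, 2) ✓
(PatientID=67, Ward=M90): 1 row → {Age,Bed} = (596, 5) ✓
(PatientID=67, Ward=M60): 1 row → {Age,Bed} = (599, 10) ✓
(PatientID=75, Ward=M83): 1 row → {Age,Bed} = (596, 0) ✓
(PatientID=72, Ward=M19): 1 row → {Age,Bed} = (586, 10) ✓
Every {PatientID, Ward} value is associated with a single {Age, Bed} value, so {PatientID, Ward} -> {Age, Bed} holds.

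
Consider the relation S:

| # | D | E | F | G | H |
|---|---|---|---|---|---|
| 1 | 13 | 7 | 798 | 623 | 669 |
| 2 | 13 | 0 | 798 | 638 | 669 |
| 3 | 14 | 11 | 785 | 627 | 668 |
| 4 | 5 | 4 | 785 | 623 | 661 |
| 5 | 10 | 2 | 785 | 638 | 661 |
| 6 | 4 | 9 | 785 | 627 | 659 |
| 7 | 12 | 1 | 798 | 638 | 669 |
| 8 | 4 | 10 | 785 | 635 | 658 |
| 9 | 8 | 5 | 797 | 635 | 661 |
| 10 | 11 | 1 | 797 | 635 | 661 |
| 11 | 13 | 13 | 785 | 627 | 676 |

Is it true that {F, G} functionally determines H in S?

No

(F=798, G=623): row 1 → H = 669 ✓
(F=798, G=638): rows 2, 7 → H = 669, 669 ✓
(F=785, G=627): rows 3, 6, 11 → H takes values {668, 659, 676} — violation
(F=785, G=623): row 4 → H = 661 ✓
(F=785, G=638): row 5 → H = 661 ✓
(F=785, G=635): row 8 → H = 658 ✓
(F=797, G=635): rows 9, 10 → H = 661, 661 ✓
Two rows agree on {F, G} but differ on H, so {F, G} -> H does not hold.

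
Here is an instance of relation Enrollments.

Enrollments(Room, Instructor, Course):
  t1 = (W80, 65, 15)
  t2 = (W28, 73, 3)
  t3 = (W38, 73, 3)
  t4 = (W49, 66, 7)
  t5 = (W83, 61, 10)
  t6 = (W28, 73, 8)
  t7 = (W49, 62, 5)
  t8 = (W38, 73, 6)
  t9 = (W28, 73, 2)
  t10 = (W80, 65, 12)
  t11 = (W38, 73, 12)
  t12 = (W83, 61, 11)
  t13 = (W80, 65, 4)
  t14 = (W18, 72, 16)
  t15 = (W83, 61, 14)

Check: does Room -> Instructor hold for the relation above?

No

Room=W80: rows 1, 10, 13 → Instructor = 65, 65, 65 ✓
Room=W28: rows 2, 6, 9 → Instructor = 73, 73, 73 ✓
Room=W38: rows 3, 8, 11 → Instructor = 73, 73, 73 ✓
Room=W49: rows 4, 7 → Instructor takes values {66, 62} — violation
Room=W83: rows 5, 12, 15 → Instructor = 61, 61, 61 ✓
Room=W18: row 14 → Instructor = 72 ✓
Two rows agree on Room but differ on Instructor, so Room -> Instructor does not hold.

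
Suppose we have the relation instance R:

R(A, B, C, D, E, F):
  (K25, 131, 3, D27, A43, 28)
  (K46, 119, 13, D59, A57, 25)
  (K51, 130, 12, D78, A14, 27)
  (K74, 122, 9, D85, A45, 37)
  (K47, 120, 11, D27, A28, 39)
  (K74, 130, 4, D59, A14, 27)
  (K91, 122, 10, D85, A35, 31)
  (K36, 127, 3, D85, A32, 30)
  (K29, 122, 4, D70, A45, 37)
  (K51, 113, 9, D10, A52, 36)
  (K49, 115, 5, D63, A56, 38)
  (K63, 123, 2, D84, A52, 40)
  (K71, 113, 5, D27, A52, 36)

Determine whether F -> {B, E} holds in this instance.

F=28: 1 row → {B,E} = (131, A43) ✓
F=25: 1 row → {B,E} = (119, A57) ✓
F=27: 2 rows → {B,E} = (130, A14), (130, A14) ✓
F=37: 2 rows → {B,E} = (122, A45), (122, A45) ✓
F=39: 1 row → {B,E} = (120, A28) ✓
F=31: 1 row → {B,E} = (122, A35) ✓
F=30: 1 row → {B,E} = (127, A32) ✓
F=36: 2 rows → {B,E} = (113, A52), (113, A52) ✓
F=38: 1 row → {B,E} = (115, A56) ✓
F=40: 1 row → {B,E} = (123, A52) ✓
Every F value is associated with a single {B, E} value, so F -> {B, E} holds.

Yes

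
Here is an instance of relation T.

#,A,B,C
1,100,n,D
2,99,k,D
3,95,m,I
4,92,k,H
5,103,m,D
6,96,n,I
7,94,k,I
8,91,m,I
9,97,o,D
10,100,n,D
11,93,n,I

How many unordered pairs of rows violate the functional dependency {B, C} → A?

(B=n, C=D): all 2 rows agree on A — 0 pairs.
(B=m, C=I): violating pairs (3,8) — 1 pair.
(B=n, C=I): violating pairs (6,11) — 1 pair.

2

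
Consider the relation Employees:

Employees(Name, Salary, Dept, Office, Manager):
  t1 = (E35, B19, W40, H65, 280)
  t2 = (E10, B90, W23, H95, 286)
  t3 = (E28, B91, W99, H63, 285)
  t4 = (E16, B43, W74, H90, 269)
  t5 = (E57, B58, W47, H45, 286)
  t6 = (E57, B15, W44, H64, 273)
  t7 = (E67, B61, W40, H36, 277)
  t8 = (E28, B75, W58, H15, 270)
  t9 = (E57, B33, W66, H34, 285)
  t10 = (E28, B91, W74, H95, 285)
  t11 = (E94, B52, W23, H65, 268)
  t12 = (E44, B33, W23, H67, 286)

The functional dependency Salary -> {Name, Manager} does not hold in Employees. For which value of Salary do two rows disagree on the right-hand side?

Salary=B19: row 1 → {Name,Manager} = (E35, 280) ✓
Salary=B90: row 2 → {Name,Manager} = (E10, 286) ✓
Salary=B91: rows 3, 10 → {Name,Manager} = (E28, 285), (E28, 285) ✓
Salary=B43: row 4 → {Name,Manager} = (E16, 269) ✓
Salary=B58: row 5 → {Name,Manager} = (E57, 286) ✓
Salary=B15: row 6 → {Name,Manager} = (E57, 273) ✓
Salary=B61: row 7 → {Name,Manager} = (E67, 277) ✓
Salary=B75: row 8 → {Name,Manager} = (E28, 270) ✓
Salary=B33: rows 9, 12 → {Name,Manager} takes values {(E57, 285), (E44, 286)} — violation
Salary=B52: row 11 → {Name,Manager} = (E94, 268) ✓
The only Salary value with inconsistent RHS is Salary=B33.

B33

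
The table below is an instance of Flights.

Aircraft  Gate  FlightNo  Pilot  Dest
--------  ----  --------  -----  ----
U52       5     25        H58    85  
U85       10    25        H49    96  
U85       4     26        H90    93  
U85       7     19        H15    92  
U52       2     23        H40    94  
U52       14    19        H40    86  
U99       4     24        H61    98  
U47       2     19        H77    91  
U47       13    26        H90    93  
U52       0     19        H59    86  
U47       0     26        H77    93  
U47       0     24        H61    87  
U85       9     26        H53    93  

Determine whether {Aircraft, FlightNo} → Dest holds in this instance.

Yes

(Aircraft=U52, FlightNo=25): 1 row → Dest = 85 ✓
(Aircraft=U85, FlightNo=25): 1 row → Dest = 96 ✓
(Aircraft=U85, FlightNo=26): 2 rows → Dest = 93, 93 ✓
(Aircraft=U85, FlightNo=19): 1 row → Dest = 92 ✓
(Aircraft=U52, FlightNo=23): 1 row → Dest = 94 ✓
(Aircraft=U52, FlightNo=19): 2 rows → Dest = 86, 86 ✓
(Aircraft=U99, FlightNo=24): 1 row → Dest = 98 ✓
(Aircraft=U47, FlightNo=19): 1 row → Dest = 91 ✓
(Aircraft=U47, FlightNo=26): 2 rows → Dest = 93, 93 ✓
(Aircraft=U47, FlightNo=24): 1 row → Dest = 87 ✓
Every {Aircraft, FlightNo} value is associated with a single Dest value, so {Aircraft, FlightNo} → Dest holds.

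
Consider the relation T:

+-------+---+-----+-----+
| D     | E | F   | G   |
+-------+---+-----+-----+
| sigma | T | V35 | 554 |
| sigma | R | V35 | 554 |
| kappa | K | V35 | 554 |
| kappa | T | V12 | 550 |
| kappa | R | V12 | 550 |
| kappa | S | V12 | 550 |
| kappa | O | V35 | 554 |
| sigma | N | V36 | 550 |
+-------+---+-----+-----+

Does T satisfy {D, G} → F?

Yes

(D=sigma, G=554): 2 rows → F = V35, V35 ✓
(D=kappa, G=554): 2 rows → F = V35, V35 ✓
(D=kappa, G=550): 3 rows → F = V12, V12, V12 ✓
(D=sigma, G=550): 1 row → F = V36 ✓
Every {D, G} value is associated with a single F value, so {D, G} → F holds.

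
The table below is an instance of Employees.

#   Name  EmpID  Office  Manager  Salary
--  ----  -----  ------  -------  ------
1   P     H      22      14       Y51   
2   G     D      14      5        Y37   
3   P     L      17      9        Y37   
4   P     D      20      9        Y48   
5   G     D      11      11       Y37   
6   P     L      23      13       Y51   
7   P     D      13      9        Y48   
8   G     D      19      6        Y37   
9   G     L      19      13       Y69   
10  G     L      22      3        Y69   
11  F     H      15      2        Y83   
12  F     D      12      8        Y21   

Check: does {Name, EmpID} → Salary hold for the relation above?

No

(Name=P, EmpID=H): row 1 → Salary = Y51 ✓
(Name=G, EmpID=D): rows 2, 5, 8 → Salary = Y37, Y37, Y37 ✓
(Name=P, EmpID=L): rows 3, 6 → Salary takes values {Y37, Y51} — violation
(Name=P, EmpID=D): rows 4, 7 → Salary = Y48, Y48 ✓
(Name=G, EmpID=L): rows 9, 10 → Salary = Y69, Y69 ✓
(Name=F, EmpID=H): row 11 → Salary = Y83 ✓
(Name=F, EmpID=D): row 12 → Salary = Y21 ✓
Two rows agree on {Name, EmpID} but differ on Salary, so {Name, EmpID} → Salary does not hold.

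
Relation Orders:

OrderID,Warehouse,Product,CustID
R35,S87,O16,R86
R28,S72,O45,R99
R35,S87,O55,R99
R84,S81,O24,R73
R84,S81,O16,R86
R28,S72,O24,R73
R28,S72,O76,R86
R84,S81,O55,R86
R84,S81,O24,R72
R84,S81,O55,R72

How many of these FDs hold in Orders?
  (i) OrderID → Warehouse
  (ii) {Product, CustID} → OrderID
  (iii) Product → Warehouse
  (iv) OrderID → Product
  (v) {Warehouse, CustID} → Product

(i) OrderID → Warehouse: every LHS value maps to a single RHS value — holds.
(ii) {Product, CustID} → OrderID: (Product=O16, CustID=R86): 2 rows → OrderID takes values {R35, R84} — violation; (Product=O24, CustID=R73): 2 rows → OrderID takes values {R84, R28} — violation — fails.
(iii) Product → Warehouse: Product=O16: 2 rows → Warehouse takes values {S87, S81} — violation; Product=O55: 3 rows → Warehouse takes values {S87, S81} — violation; Product=O24: 3 rows → Warehouse takes values {S81, S72} — violation — fails.
(iv) OrderID → Product: OrderID=R35: 2 rows → Product takes values {O16, O55} — violation; OrderID=R28: 3 rows → Product takes values {O45, O24, O76} — violation; OrderID=R84: 5 rows → Product takes values {O24, O16, O55} — violation — fails.
(v) {Warehouse, CustID} → Product: (Warehouse=S81, CustID=R86): 2 rows → Product takes values {O16, O55} — violation; (Warehouse=S81, CustID=R72): 2 rows → Product takes values {O24, O55} — violation — fails.
1 of the 5 dependencies holds.

1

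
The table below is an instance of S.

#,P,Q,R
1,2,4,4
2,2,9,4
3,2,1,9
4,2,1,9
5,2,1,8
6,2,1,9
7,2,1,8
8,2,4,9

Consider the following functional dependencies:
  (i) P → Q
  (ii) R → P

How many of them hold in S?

1

(i) P → Q: P=2: rows 1, 2, 3, 4, 5, 6, 7, 8 → Q takes values {4, 9, 1} — violation — fails.
(ii) R → P: every LHS value maps to a single RHS value — holds.
1 of the 2 dependencies holds.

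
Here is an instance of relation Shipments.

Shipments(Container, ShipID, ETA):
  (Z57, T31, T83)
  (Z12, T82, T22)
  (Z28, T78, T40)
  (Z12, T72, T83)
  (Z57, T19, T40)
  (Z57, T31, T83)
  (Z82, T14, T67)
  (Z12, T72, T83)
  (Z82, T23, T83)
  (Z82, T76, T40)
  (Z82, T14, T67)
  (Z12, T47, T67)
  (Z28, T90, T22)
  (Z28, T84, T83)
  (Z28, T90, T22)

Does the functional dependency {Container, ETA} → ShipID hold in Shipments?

(Container=Z57, ETA=T83): 2 rows → ShipID = T31, T31 ✓
(Container=Z12, ETA=T22): 1 row → ShipID = T82 ✓
(Container=Z28, ETA=T40): 1 row → ShipID = T78 ✓
(Container=Z12, ETA=T83): 2 rows → ShipID = T72, T72 ✓
(Container=Z57, ETA=T40): 1 row → ShipID = T19 ✓
(Container=Z82, ETA=T67): 2 rows → ShipID = T14, T14 ✓
(Container=Z82, ETA=T83): 1 row → ShipID = T23 ✓
(Container=Z82, ETA=T40): 1 row → ShipID = T76 ✓
(Container=Z12, ETA=T67): 1 row → ShipID = T47 ✓
(Container=Z28, ETA=T22): 2 rows → ShipID = T90, T90 ✓
(Container=Z28, ETA=T83): 1 row → ShipID = T84 ✓
Every {Container, ETA} value is associated with a single ShipID value, so {Container, ETA} → ShipID holds.

Yes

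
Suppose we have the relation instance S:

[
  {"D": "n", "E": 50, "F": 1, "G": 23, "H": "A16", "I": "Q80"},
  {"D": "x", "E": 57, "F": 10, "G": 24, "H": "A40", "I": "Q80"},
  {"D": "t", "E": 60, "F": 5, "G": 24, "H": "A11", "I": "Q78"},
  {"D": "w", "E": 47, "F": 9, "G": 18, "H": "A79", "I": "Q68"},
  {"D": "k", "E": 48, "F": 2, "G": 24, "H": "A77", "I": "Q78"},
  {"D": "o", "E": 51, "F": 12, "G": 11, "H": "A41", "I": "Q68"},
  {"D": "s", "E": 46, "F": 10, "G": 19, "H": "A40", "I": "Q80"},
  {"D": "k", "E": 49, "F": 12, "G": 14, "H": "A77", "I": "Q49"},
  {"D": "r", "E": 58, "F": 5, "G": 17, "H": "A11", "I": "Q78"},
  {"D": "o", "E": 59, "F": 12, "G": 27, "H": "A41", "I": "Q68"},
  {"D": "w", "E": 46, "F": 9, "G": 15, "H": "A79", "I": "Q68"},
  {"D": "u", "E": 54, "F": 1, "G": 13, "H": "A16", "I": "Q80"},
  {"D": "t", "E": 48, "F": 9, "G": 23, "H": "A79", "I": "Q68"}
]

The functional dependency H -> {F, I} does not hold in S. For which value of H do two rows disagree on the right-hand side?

A77

H=A16: 2 rows → {F,I} = (1, Q80), (1, Q80) ✓
H=A40: 2 rows → {F,I} = (10, Q80), (10, Q80) ✓
H=A11: 2 rows → {F,I} = (5, Q78), (5, Q78) ✓
H=A79: 3 rows → {F,I} = (9, Q68), (9, Q68), (9, Q68) ✓
H=A77: 2 rows → {F,I} takes values {(2, Q78), (12, Q49)} — violation
H=A41: 2 rows → {F,I} = (12, Q68), (12, Q68) ✓
The only H value with inconsistent RHS is H=A77.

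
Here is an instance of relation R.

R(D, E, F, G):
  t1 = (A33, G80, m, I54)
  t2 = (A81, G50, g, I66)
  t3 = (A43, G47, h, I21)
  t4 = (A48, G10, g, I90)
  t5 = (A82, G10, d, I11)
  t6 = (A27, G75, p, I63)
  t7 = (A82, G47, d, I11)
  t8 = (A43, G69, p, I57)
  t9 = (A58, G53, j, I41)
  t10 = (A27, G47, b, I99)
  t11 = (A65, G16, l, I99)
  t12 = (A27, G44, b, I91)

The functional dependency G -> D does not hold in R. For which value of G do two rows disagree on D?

G=I54: row 1 → D = A33 ✓
G=I66: row 2 → D = A81 ✓
G=I21: row 3 → D = A43 ✓
G=I90: row 4 → D = A48 ✓
G=I11: rows 5, 7 → D = A82, A82 ✓
G=I63: row 6 → D = A27 ✓
G=I57: row 8 → D = A43 ✓
G=I41: row 9 → D = A58 ✓
G=I99: rows 10, 11 → D takes values {A27, A65} — violation
G=I91: row 12 → D = A27 ✓
The only G value with inconsistent D is G=I99.

I99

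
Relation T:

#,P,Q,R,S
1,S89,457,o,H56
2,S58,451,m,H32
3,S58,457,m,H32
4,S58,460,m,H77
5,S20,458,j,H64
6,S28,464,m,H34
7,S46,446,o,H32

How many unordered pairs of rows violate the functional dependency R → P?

4

R=o: violating pairs (1,7) — 1 pair.
R=m: violating pairs (2,6), (3,6), (4,6) — 3 pairs.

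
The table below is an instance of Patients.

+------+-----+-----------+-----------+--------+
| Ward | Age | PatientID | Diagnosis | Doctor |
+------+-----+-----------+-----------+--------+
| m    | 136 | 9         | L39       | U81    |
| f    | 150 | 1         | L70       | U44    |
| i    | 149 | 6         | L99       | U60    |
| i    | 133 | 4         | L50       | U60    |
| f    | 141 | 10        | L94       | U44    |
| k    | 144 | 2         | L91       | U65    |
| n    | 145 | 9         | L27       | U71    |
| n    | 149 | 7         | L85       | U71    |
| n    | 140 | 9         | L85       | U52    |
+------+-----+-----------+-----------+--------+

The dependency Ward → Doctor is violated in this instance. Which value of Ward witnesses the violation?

n

Ward=m: 1 row → Doctor = U81 ✓
Ward=f: 2 rows → Doctor = U44, U44 ✓
Ward=i: 2 rows → Doctor = U60, U60 ✓
Ward=k: 1 row → Doctor = U65 ✓
Ward=n: 3 rows → Doctor takes values {U71, U52} — violation
The only Ward value with inconsistent Doctor is Ward=n.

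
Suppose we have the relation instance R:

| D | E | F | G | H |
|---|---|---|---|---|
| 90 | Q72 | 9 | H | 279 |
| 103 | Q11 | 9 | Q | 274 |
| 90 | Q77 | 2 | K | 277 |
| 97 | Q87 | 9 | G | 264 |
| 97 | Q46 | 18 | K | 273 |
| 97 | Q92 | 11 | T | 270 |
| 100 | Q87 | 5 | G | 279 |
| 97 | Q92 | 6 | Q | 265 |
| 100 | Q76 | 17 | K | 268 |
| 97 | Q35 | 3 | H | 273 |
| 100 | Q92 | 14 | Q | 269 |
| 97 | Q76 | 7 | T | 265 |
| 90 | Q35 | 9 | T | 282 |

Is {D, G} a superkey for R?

Two distinct rows share (D=97, G=T), so {D, G} does not determine every attribute — not a superkey.

No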